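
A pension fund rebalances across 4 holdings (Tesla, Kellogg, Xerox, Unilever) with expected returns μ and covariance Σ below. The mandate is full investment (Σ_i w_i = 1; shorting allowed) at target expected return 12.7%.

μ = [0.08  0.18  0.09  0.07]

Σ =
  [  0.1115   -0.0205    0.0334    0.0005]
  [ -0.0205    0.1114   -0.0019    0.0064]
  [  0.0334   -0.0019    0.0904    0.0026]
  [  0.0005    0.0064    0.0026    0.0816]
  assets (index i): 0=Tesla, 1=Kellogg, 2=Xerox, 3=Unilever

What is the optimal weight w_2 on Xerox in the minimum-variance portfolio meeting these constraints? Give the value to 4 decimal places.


0.1735

p=Σ⁻¹μ = [0.8219  1.7393  0.7085  0.6938]
q=Σ⁻¹𝟙 = [8.4105  10.0166  7.8439  11.1678]
a=μᵀp=0.491155  b=𝟙ᵀp=3.963515  c=𝟙ᵀq=37.438740  D=ac−b²=2.678788
λ₁=(c·0.127−b)/D = (37.438740·0.127−3.963515)/2.678788 = 0.295359
λ₂=(a−b·0.127)/D = (0.491155−3.963515·0.127)/2.678788 = -0.004558
w* = 0.295359·p + -0.004558·q:
  w_0 = 0.295359·0.8219 + -0.004558·8.4105 = 0.2044  (Tesla)
  w_1 = 0.295359·1.7393 + -0.004558·10.0166 = 0.4681  (Kellogg)
  w_2 = 0.295359·0.7085 + -0.004558·7.8439 = 0.1735  (Xerox)
  w_3 = 0.295359·0.6938 + -0.004558·11.1678 = 0.1540  (Unilever)
Σw_i=1.0000  μᵀw=0.1270
σ²=wᵀΣw=λ₁·μ_p+λ₂ = 0.295359·0.127 + -0.004558 = 0.032952 ≈ 0.0330


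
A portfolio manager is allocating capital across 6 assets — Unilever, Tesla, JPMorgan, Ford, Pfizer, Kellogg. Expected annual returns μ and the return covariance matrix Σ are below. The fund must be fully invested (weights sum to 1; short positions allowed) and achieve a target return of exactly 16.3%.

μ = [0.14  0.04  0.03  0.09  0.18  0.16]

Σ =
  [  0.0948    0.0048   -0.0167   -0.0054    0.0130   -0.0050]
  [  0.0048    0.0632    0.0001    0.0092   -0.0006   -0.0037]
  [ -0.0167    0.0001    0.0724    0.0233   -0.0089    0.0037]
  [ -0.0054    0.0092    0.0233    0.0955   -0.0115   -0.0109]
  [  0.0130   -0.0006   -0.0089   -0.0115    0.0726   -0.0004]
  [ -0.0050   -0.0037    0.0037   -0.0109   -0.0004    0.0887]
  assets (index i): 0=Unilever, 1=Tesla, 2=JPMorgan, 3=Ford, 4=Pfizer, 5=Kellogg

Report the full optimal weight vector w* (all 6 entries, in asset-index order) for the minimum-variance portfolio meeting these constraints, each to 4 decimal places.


0.1820  -0.0544  -0.0515  0.2079  0.3987  0.3172

p=Σ⁻¹μ = [1.3807  0.4689  0.4882  1.3962  2.5284  2.0638]
q=Σ⁻¹𝟙 = [11.5386  14.4545  14.5911  9.5023  15.1938  13.1549]
a=μᵀp=1.137680  b=𝟙ᵀp=8.326194  c=𝟙ᵀq=78.435221  D=ac−b²=19.908678
λ₁=(c·0.163−b)/D = (78.435221·0.163−8.326194)/19.908678 = 0.223960
λ₂=(a−b·0.163)/D = (1.137680−8.326194·0.163)/19.908678 = -0.011025
w* = 0.223960·p + -0.011025·q:
  w_0 = 0.223960·1.3807 + -0.011025·11.5386 = 0.1820  (Unilever)
  w_1 = 0.223960·0.4689 + -0.011025·14.4545 = -0.0544  (Tesla)
  w_2 = 0.223960·0.4882 + -0.011025·14.5911 = -0.0515  (JPMorgan)
  w_3 = 0.223960·1.3962 + -0.011025·9.5023 = 0.2079  (Ford)
  w_4 = 0.223960·2.5284 + -0.011025·15.1938 = 0.3987  (Pfizer)
  w_5 = 0.223960·2.0638 + -0.011025·13.1549 = 0.3172  (Kellogg)
Σw_i=1.0000  μᵀw=0.1630
σ²=wᵀΣw=λ₁·μ_p+λ₂ = 0.223960·0.163 + -0.011025 = 0.025481 ≈ 0.0255


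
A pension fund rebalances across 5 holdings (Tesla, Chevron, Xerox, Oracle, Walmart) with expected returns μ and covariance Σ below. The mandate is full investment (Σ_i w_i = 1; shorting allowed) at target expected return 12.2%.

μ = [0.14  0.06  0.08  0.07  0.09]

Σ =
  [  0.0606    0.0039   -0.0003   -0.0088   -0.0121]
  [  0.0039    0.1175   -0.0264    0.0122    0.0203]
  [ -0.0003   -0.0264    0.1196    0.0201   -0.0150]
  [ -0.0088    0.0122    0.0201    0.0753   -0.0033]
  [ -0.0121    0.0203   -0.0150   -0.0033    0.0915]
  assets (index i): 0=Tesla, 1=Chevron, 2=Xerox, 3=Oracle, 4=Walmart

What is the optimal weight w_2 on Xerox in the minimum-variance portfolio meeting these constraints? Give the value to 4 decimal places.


x=Σ⁻¹μ = [2.7484  0.2177  0.7240  1.0861  1.4566]
y=Σ⁻¹𝟙 = [20.8829  6.1192  9.4034  12.8476  14.3378]
a=μᵀx=0.662875  b=𝟙ᵀx=6.232759  c=𝟙ᵀy=63.590848  D=ac−b²=3.305497
λ₁=(c·0.122−b)/D = (63.590848·0.122−6.232759)/3.305497 = 0.461451
λ₂=(a−b·0.122)/D = (0.662875−6.232759·0.122)/3.305497 = -0.029503
w* = 0.461451·x + -0.029503·y:
  w_0 = 0.461451·2.7484 + -0.029503·20.8829 = 0.6521  (Tesla)
  w_1 = 0.461451·0.2177 + -0.029503·6.1192 = -0.0801  (Chevron)
  w_2 = 0.461451·0.7240 + -0.029503·9.4034 = 0.0567  (Xerox)
  w_3 = 0.461451·1.0861 + -0.029503·12.8476 = 0.1222  (Oracle)
  w_4 = 0.461451·1.4566 + -0.029503·14.3378 = 0.2492  (Walmart)
Σw_i=1.0000  μᵀw=0.1220
σ²=wᵀΣw=λ₁·μ_p+λ₂ = 0.461451·0.122 + -0.029503 = 0.026794 ≈ 0.0268

0.0567


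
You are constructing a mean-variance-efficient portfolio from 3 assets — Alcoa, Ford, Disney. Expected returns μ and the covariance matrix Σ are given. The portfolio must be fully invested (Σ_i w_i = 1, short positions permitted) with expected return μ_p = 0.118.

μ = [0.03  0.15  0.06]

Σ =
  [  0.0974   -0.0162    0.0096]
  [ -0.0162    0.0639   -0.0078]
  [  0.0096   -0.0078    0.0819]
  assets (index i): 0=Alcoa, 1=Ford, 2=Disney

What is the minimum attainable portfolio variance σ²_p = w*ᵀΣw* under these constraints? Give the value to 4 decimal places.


g=Σ⁻¹μ = [0.6552  2.6241  0.9057]
h=Σ⁻¹𝟙 = [12.3992  20.3424  12.6940]
a=μᵀg=0.467610  b=𝟙ᵀg=4.184980  c=𝟙ᵀh=45.435645  D=ac−b²=3.732117
λ₁=(c·0.118−b)/D = (45.435645·0.118−4.184980)/3.732117 = 0.315217
λ₂=(a−b·0.118)/D = (0.467610−4.184980·0.118)/3.732117 = -0.007025
w* = 0.315217·g + -0.007025·h:
  w_0 = 0.315217·0.6552 + -0.007025·12.3992 = 0.1194  (Alcoa)
  w_1 = 0.315217·2.6241 + -0.007025·20.3424 = 0.6843  (Ford)
  w_2 = 0.315217·0.9057 + -0.007025·12.6940 = 0.1963  (Disney)
Σw_i=1.0000  μᵀw=0.1180
σ²=wᵀΣw=λ₁·μ_p+λ₂ = 0.315217·0.118 + -0.007025 = 0.030171 ≈ 0.0302

0.0302


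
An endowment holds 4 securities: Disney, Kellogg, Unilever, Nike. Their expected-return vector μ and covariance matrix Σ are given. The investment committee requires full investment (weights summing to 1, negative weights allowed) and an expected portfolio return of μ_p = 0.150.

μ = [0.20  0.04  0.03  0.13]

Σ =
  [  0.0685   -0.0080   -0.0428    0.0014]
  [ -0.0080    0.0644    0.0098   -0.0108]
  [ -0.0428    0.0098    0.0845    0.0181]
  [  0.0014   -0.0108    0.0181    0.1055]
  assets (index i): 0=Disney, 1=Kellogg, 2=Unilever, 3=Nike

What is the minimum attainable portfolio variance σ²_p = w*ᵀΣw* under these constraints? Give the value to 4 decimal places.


0.0222

p=Σ⁻¹μ = [4.4614  0.9698  2.3149  0.8752]
q=Σ⁻¹𝟙 = [31.7859  16.8376  24.5753  6.5643]
a=μᵀp=1.114300  b=𝟙ᵀp=8.621304  c=𝟙ᵀq=79.763150  D=ac−b²=14.553181
λ₁=(c·0.150−b)/D = (79.763150·0.150−8.621304)/14.553181 = 0.229721
λ₂=(a−b·0.150)/D = (1.114300−8.621304·0.150)/14.553181 = -0.012293
w* = 0.229721·p + -0.012293·q:
  w_0 = 0.229721·4.4614 + -0.012293·31.7859 = 0.6342  (Disney)
  w_1 = 0.229721·0.9698 + -0.012293·16.8376 = 0.0158  (Kellogg)
  w_2 = 0.229721·2.3149 + -0.012293·24.5753 = 0.2297  (Unilever)
  w_3 = 0.229721·0.8752 + -0.012293·6.5643 = 0.1204  (Nike)
Σw_i=1.0000  μᵀw=0.1500
σ²=wᵀΣw=λ₁·μ_p+λ₂ = 0.229721·0.150 + -0.012293 = 0.022166 ≈ 0.0222


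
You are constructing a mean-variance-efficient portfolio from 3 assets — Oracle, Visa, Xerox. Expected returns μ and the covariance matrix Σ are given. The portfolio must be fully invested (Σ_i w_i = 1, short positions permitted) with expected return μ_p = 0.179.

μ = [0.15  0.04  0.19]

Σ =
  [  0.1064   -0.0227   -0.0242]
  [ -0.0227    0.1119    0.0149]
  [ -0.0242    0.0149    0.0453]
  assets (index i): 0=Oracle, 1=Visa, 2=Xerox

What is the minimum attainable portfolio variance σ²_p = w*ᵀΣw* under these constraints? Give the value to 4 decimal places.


0.0218

x=Σ⁻¹μ = [2.7165  0.1640  5.5915]
y=Σ⁻¹𝟙 = [17.7892  8.7225  28.7093]
a=μᵀx=1.476428  b=𝟙ᵀx=8.472045  c=𝟙ᵀy=55.220957  D=ac−b²=9.754237
λ₁=(c·0.179−b)/D = (55.220957·0.179−8.472045)/9.754237 = 0.144810
λ₂=(a−b·0.179)/D = (1.476428−8.472045·0.179)/9.754237 = -0.004108
w* = 0.144810·x + -0.004108·y:
  w_0 = 0.144810·2.7165 + -0.004108·17.7892 = 0.3203  (Oracle)
  w_1 = 0.144810·0.1640 + -0.004108·8.7225 = -0.0121  (Visa)
  w_2 = 0.144810·5.5915 + -0.004108·28.7093 = 0.6918  (Xerox)
Σw_i=1.0000  μᵀw=0.1790
σ²=wᵀΣw=λ₁·μ_p+λ₂ = 0.144810·0.179 + -0.004108 = 0.021813 ≈ 0.0218


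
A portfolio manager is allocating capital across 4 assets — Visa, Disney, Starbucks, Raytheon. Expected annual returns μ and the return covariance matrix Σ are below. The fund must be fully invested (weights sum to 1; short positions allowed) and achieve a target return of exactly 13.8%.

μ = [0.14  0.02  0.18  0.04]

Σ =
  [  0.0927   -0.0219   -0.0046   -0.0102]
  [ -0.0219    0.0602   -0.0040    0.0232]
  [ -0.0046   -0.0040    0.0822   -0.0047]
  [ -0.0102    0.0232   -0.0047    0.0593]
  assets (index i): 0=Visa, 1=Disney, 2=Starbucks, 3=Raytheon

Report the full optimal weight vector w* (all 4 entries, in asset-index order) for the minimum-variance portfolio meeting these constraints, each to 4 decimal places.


u=Σ⁻¹μ = [1.9266  0.8610  2.3886  0.8584]
v=Σ⁻¹𝟙 = [17.4407  18.6447  14.8346  13.7447]
a=μᵀu=0.751229  b=𝟙ᵀu=6.034616  c=𝟙ᵀv=64.664782  D=ac−b²=12.161451
λ₁=(c·0.138−b)/D = (64.664782·0.138−6.034616)/12.161451 = 0.237564
λ₂=(a−b·0.138)/D = (0.751229−6.034616·0.138)/12.161451 = -0.006705
w* = 0.237564·u + -0.006705·v:
  w_0 = 0.237564·1.9266 + -0.006705·17.4407 = 0.3408  (Visa)
  w_1 = 0.237564·0.8610 + -0.006705·18.6447 = 0.0795  (Disney)
  w_2 = 0.237564·2.3886 + -0.006705·14.8346 = 0.4680  (Starbucks)
  w_3 = 0.237564·0.8584 + -0.006705·13.7447 = 0.1118  (Raytheon)
Σw_i=1.0000  μᵀw=0.1380
σ²=wᵀΣw=λ₁·μ_p+λ₂ = 0.237564·0.138 + -0.006705 = 0.026078 ≈ 0.0261

0.3408  0.0795  0.4680  0.1118


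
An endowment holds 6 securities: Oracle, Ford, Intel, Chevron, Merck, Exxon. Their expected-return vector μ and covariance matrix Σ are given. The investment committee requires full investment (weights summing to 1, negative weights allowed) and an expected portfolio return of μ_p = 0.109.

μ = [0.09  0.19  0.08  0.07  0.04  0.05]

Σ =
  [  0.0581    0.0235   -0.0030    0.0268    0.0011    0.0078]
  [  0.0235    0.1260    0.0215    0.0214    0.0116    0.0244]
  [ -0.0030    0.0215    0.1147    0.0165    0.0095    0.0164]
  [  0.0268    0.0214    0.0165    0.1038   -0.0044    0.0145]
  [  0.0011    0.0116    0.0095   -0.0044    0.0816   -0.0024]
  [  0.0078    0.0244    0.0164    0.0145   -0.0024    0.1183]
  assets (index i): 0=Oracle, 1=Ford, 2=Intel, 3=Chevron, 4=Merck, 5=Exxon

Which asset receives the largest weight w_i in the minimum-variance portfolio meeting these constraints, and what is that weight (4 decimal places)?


Oracle (0.3330)

p=Σ⁻¹μ = [1.0391  1.1881  0.4614  0.0934  0.2598  0.0389]
q=Σ⁻¹𝟙 = [13.9737  1.2515  6.3900  4.3925  11.5605  6.0839]
a=μᵀp=0.375044  b=𝟙ᵀp=3.080701  c=𝟙ᵀq=43.652055  D=ac−b²=6.880724
λ₁=(c·0.109−b)/D = (43.652055·0.109−3.080701)/6.880724 = 0.243778
λ₂=(a−b·0.109)/D = (0.375044−3.080701·0.109)/6.880724 = 0.005704
w* = 0.243778·p + 0.005704·q:
  w_0 = 0.243778·1.0391 + 0.005704·13.9737 = 0.3330  (Oracle)
  w_1 = 0.243778·1.1881 + 0.005704·1.2515 = 0.2968  (Ford)
  w_2 = 0.243778·0.4614 + 0.005704·6.3900 = 0.1489  (Intel)
  w_3 = 0.243778·0.0934 + 0.005704·4.3925 = 0.0478  (Chevron)
  w_4 = 0.243778·0.2598 + 0.005704·11.5605 = 0.1293  (Merck)
  w_5 = 0.243778·0.0389 + 0.005704·6.0839 = 0.0442  (Exxon)
Σw_i=1.0000  μᵀw=0.1090
σ²=wᵀΣw=λ₁·μ_p+λ₂ = 0.243778·0.109 + 0.005704 = 0.032276 ≈ 0.0323


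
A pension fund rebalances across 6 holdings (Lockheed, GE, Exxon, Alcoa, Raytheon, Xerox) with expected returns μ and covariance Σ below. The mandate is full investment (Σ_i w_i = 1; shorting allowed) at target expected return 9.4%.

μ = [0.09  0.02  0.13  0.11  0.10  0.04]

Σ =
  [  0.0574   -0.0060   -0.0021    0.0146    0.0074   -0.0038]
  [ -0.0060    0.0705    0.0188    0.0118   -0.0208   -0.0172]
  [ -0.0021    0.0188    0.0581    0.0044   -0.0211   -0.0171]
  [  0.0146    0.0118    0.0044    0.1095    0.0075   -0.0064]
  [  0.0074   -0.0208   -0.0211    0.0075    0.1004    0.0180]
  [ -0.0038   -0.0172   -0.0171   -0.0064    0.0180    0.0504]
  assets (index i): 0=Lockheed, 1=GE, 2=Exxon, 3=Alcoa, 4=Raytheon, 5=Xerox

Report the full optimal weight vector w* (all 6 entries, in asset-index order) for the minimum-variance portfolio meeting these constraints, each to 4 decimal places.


g=Σ⁻¹μ = [1.4895  0.2469  3.1070  0.6683  1.2379  1.6871]
h=Σ⁻¹𝟙 = [19.9851  19.9504  25.1036  4.4460  11.6326  33.0839]
a=μᵀg=0.807699  b=𝟙ᵀg=8.436818  c=𝟙ᵀh=114.201637  D=ac−b²=21.060676
λ₁=(c·0.094−b)/D = (114.201637·0.094−8.436818)/21.060676 = 0.109120
λ₂=(a−b·0.094)/D = (0.807699−8.436818·0.094)/21.060676 = 0.000695
w* = 0.109120·g + 0.000695·h:
  w_0 = 0.109120·1.4895 + 0.000695·19.9851 = 0.1764  (Lockheed)
  w_1 = 0.109120·0.2469 + 0.000695·19.9504 = 0.0408  (GE)
  w_2 = 0.109120·3.1070 + 0.000695·25.1036 = 0.3565  (Exxon)
  w_3 = 0.109120·0.6683 + 0.000695·4.4460 = 0.0760  (Alcoa)
  w_4 = 0.109120·1.2379 + 0.000695·11.6326 = 0.1432  (Raytheon)
  w_5 = 0.109120·1.6871 + 0.000695·33.0839 = 0.2071  (Xerox)
Σw_i=1.0000  μᵀw=0.0940
σ²=wᵀΣw=λ₁·μ_p+λ₂ = 0.109120·0.094 + 0.000695 = 0.010952 ≈ 0.0110

0.1764  0.0408  0.3565  0.0760  0.1432  0.2071


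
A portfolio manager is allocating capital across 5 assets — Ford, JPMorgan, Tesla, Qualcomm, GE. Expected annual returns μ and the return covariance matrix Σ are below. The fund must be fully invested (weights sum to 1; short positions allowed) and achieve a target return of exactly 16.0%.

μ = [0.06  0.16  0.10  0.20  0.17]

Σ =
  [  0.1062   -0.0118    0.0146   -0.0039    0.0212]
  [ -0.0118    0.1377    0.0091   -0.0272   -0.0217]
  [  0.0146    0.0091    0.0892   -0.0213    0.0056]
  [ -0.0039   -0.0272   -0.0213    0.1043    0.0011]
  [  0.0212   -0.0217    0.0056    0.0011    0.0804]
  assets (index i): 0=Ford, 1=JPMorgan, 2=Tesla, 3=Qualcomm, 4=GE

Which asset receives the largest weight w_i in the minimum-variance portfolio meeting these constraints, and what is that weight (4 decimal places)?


Qualcomm (0.2971)

g=Σ⁻¹μ = [0.2060  2.0124  1.3727  2.7043  2.4707]
h=Σ⁻¹𝟙 = [7.1694  12.1402  11.6397  15.2638  12.8045]
a=μᵀg=1.432496  b=𝟙ᵀg=8.766099  c=𝟙ᵀh=59.017652  D=ac−b²=7.698057
λ₁=(c·0.160−b)/D = (59.017652·0.160−8.766099)/7.698057 = 0.087909
λ₂=(a−b·0.160)/D = (1.432496−8.766099·0.160)/7.698057 = 0.003887
w* = 0.087909·g + 0.003887·h:
  w_0 = 0.087909·0.2060 + 0.003887·7.1694 = 0.0460  (Ford)
  w_1 = 0.087909·2.0124 + 0.003887·12.1402 = 0.2241  (JPMorgan)
  w_2 = 0.087909·1.3727 + 0.003887·11.6397 = 0.1659  (Tesla)
  w_3 = 0.087909·2.7043 + 0.003887·15.2638 = 0.2971  (Qualcomm)
  w_4 = 0.087909·2.4707 + 0.003887·12.8045 = 0.2670  (GE)
Σw_i=1.0000  μᵀw=0.1600
σ²=wᵀΣw=λ₁·μ_p+λ₂ = 0.087909·0.160 + 0.003887 = 0.017952 ≈ 0.0180


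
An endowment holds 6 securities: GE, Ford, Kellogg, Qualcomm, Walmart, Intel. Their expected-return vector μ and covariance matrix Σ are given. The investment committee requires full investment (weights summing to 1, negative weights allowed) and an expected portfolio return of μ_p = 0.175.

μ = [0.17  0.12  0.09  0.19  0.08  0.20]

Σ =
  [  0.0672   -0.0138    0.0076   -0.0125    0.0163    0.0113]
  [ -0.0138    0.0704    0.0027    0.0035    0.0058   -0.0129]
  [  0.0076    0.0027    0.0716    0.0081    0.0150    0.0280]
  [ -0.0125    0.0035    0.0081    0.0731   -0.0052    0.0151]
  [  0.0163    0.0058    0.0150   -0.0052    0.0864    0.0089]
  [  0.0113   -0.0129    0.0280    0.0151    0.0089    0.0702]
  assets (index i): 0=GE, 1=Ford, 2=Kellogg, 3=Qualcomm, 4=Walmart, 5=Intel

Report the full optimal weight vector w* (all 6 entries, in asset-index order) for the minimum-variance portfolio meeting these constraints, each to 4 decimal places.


x=Σ⁻¹μ = [3.1603  2.6492  -0.4500  2.5687  0.1336  2.4371]
y=Σ⁻¹𝟙 = [17.5816  17.8999  5.0944  13.8551  6.0861  8.9204]
a=μᵀx=1.800806  b=𝟙ᵀx=10.498799  c=𝟙ᵀy=69.437535  D=ac−b²=14.818771
λ₁=(c·0.175−b)/D = (69.437535·0.175−10.498799)/14.818771 = 0.111532
λ₂=(a−b·0.175)/D = (1.800806−10.498799·0.175)/14.818771 = -0.002462
w* = 0.111532·x + -0.002462·y:
  w_0 = 0.111532·3.1603 + -0.002462·17.5816 = 0.3092  (GE)
  w_1 = 0.111532·2.6492 + -0.002462·17.8999 = 0.2514  (Ford)
  w_2 = 0.111532·-0.4500 + -0.002462·5.0944 = -0.0627  (Kellogg)
  w_3 = 0.111532·2.5687 + -0.002462·13.8551 = 0.2524  (Qualcomm)
  w_4 = 0.111532·0.1336 + -0.002462·6.0861 = -0.0001  (Walmart)
  w_5 = 0.111532·2.4371 + -0.002462·8.9204 = 0.2499  (Intel)
Σw_i=1.0000  μᵀw=0.1750
σ²=wᵀΣw=λ₁·μ_p+λ₂ = 0.111532·0.175 + -0.002462 = 0.017056 ≈ 0.0171

0.3092  0.2514  -0.0627  0.2524  -0.0001  0.2499


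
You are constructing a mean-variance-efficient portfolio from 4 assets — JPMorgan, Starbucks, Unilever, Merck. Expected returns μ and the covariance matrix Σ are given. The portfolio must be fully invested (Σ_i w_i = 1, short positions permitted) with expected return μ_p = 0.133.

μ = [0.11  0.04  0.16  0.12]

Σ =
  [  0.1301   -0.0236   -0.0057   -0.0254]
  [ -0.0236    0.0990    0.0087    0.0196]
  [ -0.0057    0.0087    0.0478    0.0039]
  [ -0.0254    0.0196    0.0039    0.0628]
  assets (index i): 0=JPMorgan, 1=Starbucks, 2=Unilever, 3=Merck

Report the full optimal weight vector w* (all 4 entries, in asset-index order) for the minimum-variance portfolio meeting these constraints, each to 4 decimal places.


g=Σ⁻¹μ = [1.4379  0.0016  3.3320  2.2850]
h=Σ⁻¹𝟙 = [13.4545  8.0962  19.6137  17.6205]
a=μᵀg=0.965551  b=𝟙ᵀg=7.056485  c=𝟙ᵀh=58.784836  D=ac−b²=6.965756
λ₁=(c·0.133−b)/D = (58.784836·0.133−7.056485)/6.965756 = 0.109378
λ₂=(a−b·0.133)/D = (0.965551−7.056485·0.133)/6.965756 = 0.003882
w* = 0.109378·g + 0.003882·h:
  w_0 = 0.109378·1.4379 + 0.003882·13.4545 = 0.2095  (JPMorgan)
  w_1 = 0.109378·0.0016 + 0.003882·8.0962 = 0.0316  (Starbucks)
  w_2 = 0.109378·3.3320 + 0.003882·19.6137 = 0.4406  (Unilever)
  w_3 = 0.109378·2.2850 + 0.003882·17.6205 = 0.3183  (Merck)
Σw_i=1.0000  μᵀw=0.1330
σ²=wᵀΣw=λ₁·μ_p+λ₂ = 0.109378·0.133 + 0.003882 = 0.018429 ≈ 0.0184

0.2095  0.0316  0.4406  0.3183


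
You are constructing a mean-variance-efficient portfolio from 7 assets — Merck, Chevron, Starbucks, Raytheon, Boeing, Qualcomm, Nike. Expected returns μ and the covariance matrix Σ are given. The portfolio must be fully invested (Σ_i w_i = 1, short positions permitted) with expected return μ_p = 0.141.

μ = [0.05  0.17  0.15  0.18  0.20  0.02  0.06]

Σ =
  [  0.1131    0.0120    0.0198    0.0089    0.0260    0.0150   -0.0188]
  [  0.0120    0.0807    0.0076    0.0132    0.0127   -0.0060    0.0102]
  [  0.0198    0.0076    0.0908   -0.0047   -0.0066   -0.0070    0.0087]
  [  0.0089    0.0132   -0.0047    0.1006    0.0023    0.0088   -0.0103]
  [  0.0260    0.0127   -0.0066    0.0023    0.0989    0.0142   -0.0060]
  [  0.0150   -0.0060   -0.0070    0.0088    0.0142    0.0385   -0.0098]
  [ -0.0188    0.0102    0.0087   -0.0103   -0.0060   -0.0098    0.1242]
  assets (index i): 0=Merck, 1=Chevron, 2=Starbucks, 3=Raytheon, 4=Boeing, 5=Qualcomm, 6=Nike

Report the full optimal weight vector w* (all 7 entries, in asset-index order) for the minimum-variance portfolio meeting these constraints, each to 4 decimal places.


-0.0388  0.1669  0.2201  0.1816  0.1993  0.1813  0.0895

p=Σ⁻¹μ = [-0.6162  1.3786  1.8924  1.7227  2.0807  0.2612  0.4080]
q=Σ⁻¹𝟙 = [1.8251  9.7134  11.7921  7.5119  5.6241  27.6183  9.7780]
a=μᵀp=1.243334  b=𝟙ᵀp=7.127362  c=𝟙ᵀq=73.862935  D=ac−b²=41.037023
λ₁=(c·0.141−b)/D = (73.862935·0.141−7.127362)/41.037023 = 0.080106
λ₂=(a−b·0.141)/D = (1.243334−7.127362·0.141)/41.037023 = 0.005809
w* = 0.080106·p + 0.005809·q:
  w_0 = 0.080106·-0.6162 + 0.005809·1.8251 = -0.0388  (Merck)
  w_1 = 0.080106·1.3786 + 0.005809·9.7134 = 0.1669  (Chevron)
  w_2 = 0.080106·1.8924 + 0.005809·11.7921 = 0.2201  (Starbucks)
  w_3 = 0.080106·1.7227 + 0.005809·7.5119 = 0.1816  (Raytheon)
  w_4 = 0.080106·2.0807 + 0.005809·5.6241 = 0.1993  (Boeing)
  w_5 = 0.080106·0.2612 + 0.005809·27.6183 = 0.1813  (Qualcomm)
  w_6 = 0.080106·0.4080 + 0.005809·9.7780 = 0.0895  (Nike)
Σw_i=1.0000  μᵀw=0.1410
σ²=wᵀΣw=λ₁·μ_p+λ₂ = 0.080106·0.141 + 0.005809 = 0.017104 ≈ 0.0171


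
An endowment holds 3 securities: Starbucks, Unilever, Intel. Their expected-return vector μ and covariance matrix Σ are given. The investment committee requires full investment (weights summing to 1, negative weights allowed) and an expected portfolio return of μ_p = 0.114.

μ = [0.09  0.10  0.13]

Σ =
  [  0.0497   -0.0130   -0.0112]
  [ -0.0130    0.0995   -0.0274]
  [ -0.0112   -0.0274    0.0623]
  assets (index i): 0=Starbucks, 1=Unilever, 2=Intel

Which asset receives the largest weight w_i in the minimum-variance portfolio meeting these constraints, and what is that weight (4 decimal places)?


Intel (0.5380)

g=Σ⁻¹μ = [3.3079  2.4754  3.7701]
h=Σ⁻¹𝟙 = [33.5117  23.3339  32.3384]
a=μᵀg=1.035365  b=𝟙ᵀg=9.553427  c=𝟙ᵀh=89.183926  D=ac−b²=1.069975
λ₁=(c·0.114−b)/D = (89.183926·0.114−9.553427)/1.069975 = 0.573416
λ₂=(a−b·0.114)/D = (1.035365−9.553427·0.114)/1.069975 = -0.050212
w* = 0.573416·g + -0.050212·h:
  w_0 = 0.573416·3.3079 + -0.050212·33.5117 = 0.2141  (Starbucks)
  w_1 = 0.573416·2.4754 + -0.050212·23.3339 = 0.2478  (Unilever)
  w_2 = 0.573416·3.7701 + -0.050212·32.3384 = 0.5380  (Intel)
Σw_i=1.0000  μᵀw=0.1140
σ²=wᵀΣw=λ₁·μ_p+λ₂ = 0.573416·0.114 + -0.050212 = 0.015158 ≈ 0.0152


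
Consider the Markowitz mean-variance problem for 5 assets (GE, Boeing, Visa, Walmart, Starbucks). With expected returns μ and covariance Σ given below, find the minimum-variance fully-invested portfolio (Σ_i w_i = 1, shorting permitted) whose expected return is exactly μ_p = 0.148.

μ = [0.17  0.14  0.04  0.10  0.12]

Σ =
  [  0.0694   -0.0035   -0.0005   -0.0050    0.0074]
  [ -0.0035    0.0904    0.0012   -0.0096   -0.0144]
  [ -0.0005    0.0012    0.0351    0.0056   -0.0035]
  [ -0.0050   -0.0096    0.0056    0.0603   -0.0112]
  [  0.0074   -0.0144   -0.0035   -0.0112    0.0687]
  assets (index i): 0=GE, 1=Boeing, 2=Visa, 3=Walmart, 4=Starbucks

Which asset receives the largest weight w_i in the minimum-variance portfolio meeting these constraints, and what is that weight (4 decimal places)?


GE (0.3436)

g=Σ⁻¹μ = [2.5001  2.2959  0.9247  2.5965  2.4291]
h=Σ⁻¹𝟙 = [14.7567  17.0411  26.7462  22.0284  21.4923]
a=μᵀg=1.334556  b=𝟙ᵀg=10.746163  c=𝟙ᵀh=102.064775  D=ac−b²=20.731136
λ₁=(c·0.148−b)/D = (102.064775·0.148−10.746163)/20.731136 = 0.210284
λ₂=(a−b·0.148)/D = (1.334556−10.746163·0.148)/20.731136 = -0.012343
w* = 0.210284·g + -0.012343·h:
  w_0 = 0.210284·2.5001 + -0.012343·14.7567 = 0.3436  (GE)
  w_1 = 0.210284·2.2959 + -0.012343·17.0411 = 0.2725  (Boeing)
  w_2 = 0.210284·0.9247 + -0.012343·26.7462 = -0.1357  (Visa)
  w_3 = 0.210284·2.5965 + -0.012343·22.0284 = 0.2741  (Walmart)
  w_4 = 0.210284·2.4291 + -0.012343·21.4923 = 0.2455  (Starbucks)
Σw_i=1.0000  μᵀw=0.1480
σ²=wᵀΣw=λ₁·μ_p+λ₂ = 0.210284·0.148 + -0.012343 = 0.018779 ≈ 0.0188


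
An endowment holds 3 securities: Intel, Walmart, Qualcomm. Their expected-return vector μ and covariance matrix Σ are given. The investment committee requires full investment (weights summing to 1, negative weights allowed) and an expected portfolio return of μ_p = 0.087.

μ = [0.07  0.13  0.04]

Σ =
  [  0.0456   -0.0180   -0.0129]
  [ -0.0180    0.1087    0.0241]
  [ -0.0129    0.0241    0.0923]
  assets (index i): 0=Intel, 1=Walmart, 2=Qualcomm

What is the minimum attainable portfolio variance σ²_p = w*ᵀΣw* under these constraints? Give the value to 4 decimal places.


0.0209

u=Σ⁻¹μ = [2.2220  1.4849  0.3562]
v=Σ⁻¹𝟙 = [29.8594  11.4815  12.0096]
a=μᵀu=0.362829  b=𝟙ᵀu=4.063139  c=𝟙ᵀv=53.350504  D=ac−b²=2.848041
λ₁=(c·0.087−b)/D = (53.350504·0.087−4.063139)/2.848041 = 0.203071
λ₂=(a−b·0.087)/D = (0.362829−4.063139·0.087)/2.848041 = 0.003278
w* = 0.203071·u + 0.003278·v:
  w_0 = 0.203071·2.2220 + 0.003278·29.8594 = 0.5491  (Intel)
  w_1 = 0.203071·1.4849 + 0.003278·11.4815 = 0.3392  (Walmart)
  w_2 = 0.203071·0.3562 + 0.003278·12.0096 = 0.1117  (Qualcomm)
Σw_i=1.0000  μᵀw=0.0870
σ²=wᵀΣw=λ₁·μ_p+λ₂ = 0.203071·0.087 + 0.003278 = 0.020945 ≈ 0.0209


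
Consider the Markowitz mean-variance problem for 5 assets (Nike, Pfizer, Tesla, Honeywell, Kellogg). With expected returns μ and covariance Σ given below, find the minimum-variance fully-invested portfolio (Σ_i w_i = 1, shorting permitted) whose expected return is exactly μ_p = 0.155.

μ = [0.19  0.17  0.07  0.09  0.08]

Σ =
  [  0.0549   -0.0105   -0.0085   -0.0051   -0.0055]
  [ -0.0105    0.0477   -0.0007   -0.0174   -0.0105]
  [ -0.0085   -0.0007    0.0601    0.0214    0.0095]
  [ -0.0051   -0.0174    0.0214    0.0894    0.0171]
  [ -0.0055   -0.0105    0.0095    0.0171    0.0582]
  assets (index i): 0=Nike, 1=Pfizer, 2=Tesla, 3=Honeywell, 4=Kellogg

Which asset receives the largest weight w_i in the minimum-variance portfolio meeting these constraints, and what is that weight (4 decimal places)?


g=Σ⁻¹μ = [5.1176  5.8441  0.9711  1.7767  2.2320]
h=Σ⁻¹𝟙 = [30.7152  37.2319  13.5114  12.9746  20.7843]
a=μᵀg=2.372287  b=𝟙ᵀg=15.941561  c=𝟙ᵀh=115.217339  D=ac−b²=19.195226
λ₁=(c·0.155−b)/D = (115.217339·0.155−15.941561)/19.195226 = 0.099875
λ₂=(a−b·0.155)/D = (2.372287−15.941561·0.155)/19.195226 = -0.005140
w* = 0.099875·g + -0.005140·h:
  w_0 = 0.099875·5.1176 + -0.005140·30.7152 = 0.3533  (Nike)
  w_1 = 0.099875·5.8441 + -0.005140·37.2319 = 0.3923  (Pfizer)
  w_2 = 0.099875·0.9711 + -0.005140·13.5114 = 0.0275  (Tesla)
  w_3 = 0.099875·1.7767 + -0.005140·12.9746 = 0.1108  (Honeywell)
  w_4 = 0.099875·2.2320 + -0.005140·20.7843 = 0.1161  (Kellogg)
Σw_i=1.0000  μᵀw=0.1550
σ²=wᵀΣw=λ₁·μ_p+λ₂ = 0.099875·0.155 + -0.005140 = 0.010341 ≈ 0.0103

Pfizer (0.3923)


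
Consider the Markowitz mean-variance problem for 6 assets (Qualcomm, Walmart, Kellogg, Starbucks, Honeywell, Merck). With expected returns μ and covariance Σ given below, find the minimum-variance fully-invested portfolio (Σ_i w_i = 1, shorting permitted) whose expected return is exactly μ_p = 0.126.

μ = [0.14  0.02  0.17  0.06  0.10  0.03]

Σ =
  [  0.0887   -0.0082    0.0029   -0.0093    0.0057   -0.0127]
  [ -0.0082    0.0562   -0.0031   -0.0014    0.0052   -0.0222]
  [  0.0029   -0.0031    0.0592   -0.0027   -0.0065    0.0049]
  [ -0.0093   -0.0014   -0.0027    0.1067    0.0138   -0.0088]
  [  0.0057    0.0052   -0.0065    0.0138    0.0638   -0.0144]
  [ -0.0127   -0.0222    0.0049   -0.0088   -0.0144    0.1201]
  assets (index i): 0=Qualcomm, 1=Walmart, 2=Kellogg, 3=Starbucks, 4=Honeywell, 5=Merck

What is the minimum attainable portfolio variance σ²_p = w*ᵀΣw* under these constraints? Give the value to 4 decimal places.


0.0165

p=Σ⁻¹μ = [1.6245  0.9004  2.9933  0.6333  1.6779  0.7135]
q=Σ⁻¹𝟙 = [15.6961  26.5784  18.3139  10.9467  15.3953  16.7999]
a=μᵀp=0.981474  b=𝟙ᵀp=8.542704  c=𝟙ᵀq=103.730272  D=ac−b²=28.830737
λ₁=(c·0.126−b)/D = (103.730272·0.126−8.542704)/28.830737 = 0.157031
λ₂=(a−b·0.126)/D = (0.981474−8.542704·0.126)/28.830737 = -0.003292
w* = 0.157031·p + -0.003292·q:
  w_0 = 0.157031·1.6245 + -0.003292·15.6961 = 0.2034  (Qualcomm)
  w_1 = 0.157031·0.9004 + -0.003292·26.5784 = 0.0539  (Walmart)
  w_2 = 0.157031·2.9933 + -0.003292·18.3139 = 0.4097  (Kellogg)
  w_3 = 0.157031·0.6333 + -0.003292·10.9467 = 0.0634  (Starbucks)
  w_4 = 0.157031·1.6779 + -0.003292·15.3953 = 0.2128  (Honeywell)
  w_5 = 0.157031·0.7135 + -0.003292·16.7999 = 0.0567  (Merck)
Σw_i=1.0000  μᵀw=0.1260
σ²=wᵀΣw=λ₁·μ_p+λ₂ = 0.157031·0.126 + -0.003292 = 0.016494 ≈ 0.0165


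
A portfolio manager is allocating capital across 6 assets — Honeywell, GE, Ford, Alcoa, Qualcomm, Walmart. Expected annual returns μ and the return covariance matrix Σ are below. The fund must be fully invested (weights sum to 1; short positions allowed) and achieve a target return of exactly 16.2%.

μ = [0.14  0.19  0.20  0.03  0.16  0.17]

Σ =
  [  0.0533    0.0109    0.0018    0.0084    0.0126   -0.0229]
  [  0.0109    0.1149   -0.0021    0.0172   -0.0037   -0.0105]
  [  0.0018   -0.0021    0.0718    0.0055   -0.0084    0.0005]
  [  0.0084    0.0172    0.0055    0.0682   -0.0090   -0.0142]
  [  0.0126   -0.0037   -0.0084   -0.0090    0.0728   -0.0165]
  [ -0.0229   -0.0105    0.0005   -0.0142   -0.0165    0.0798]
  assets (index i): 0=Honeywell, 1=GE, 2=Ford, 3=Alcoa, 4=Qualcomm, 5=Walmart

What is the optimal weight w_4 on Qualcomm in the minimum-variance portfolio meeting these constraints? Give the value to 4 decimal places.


0.1976

g=Σ⁻¹μ = [3.0352  1.7931  3.0495  0.6007  3.0881  3.9636]
h=Σ⁻¹𝟙 = [20.6358  7.5134  14.5059  17.2962  20.3979  26.6462]
a=μᵀg=2.561448  b=𝟙ᵀg=15.530164  c=𝟙ᵀh=106.995559  D=ac−b²=32.877556
λ₁=(c·0.162−b)/D = (106.995559·0.162−15.530164)/32.877556 = 0.054843
λ₂=(a−b·0.162)/D = (2.561448−15.530164·0.162)/32.877556 = 0.001386
w* = 0.054843·g + 0.001386·h:
  w_0 = 0.054843·3.0352 + 0.001386·20.6358 = 0.1951  (Honeywell)
  w_1 = 0.054843·1.7931 + 0.001386·7.5134 = 0.1088  (GE)
  w_2 = 0.054843·3.0495 + 0.001386·14.5059 = 0.1873  (Ford)
  w_3 = 0.054843·0.6007 + 0.001386·17.2962 = 0.0569  (Alcoa)
  w_4 = 0.054843·3.0881 + 0.001386·20.3979 = 0.1976  (Qualcomm)
  w_5 = 0.054843·3.9636 + 0.001386·26.6462 = 0.2543  (Walmart)
Σw_i=1.0000  μᵀw=0.1620
σ²=wᵀΣw=λ₁·μ_p+λ₂ = 0.054843·0.162 + 0.001386 = 0.010270 ≈ 0.0103


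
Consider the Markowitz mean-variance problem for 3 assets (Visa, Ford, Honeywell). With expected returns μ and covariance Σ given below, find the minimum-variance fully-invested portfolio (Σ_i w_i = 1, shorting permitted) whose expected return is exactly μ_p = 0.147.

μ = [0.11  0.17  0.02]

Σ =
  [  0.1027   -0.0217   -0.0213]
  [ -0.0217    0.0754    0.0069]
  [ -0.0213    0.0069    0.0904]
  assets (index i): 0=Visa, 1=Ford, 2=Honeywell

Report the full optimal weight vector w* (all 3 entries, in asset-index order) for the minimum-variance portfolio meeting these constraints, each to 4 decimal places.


p=Σ⁻¹μ = [1.7322  2.7145  0.4222]
q=Σ⁻¹𝟙 = [16.0702  16.6450  13.5779]
a=μᵀp=0.660458  b=𝟙ᵀp=4.868932  c=𝟙ᵀq=46.293122  D=ac−b²=6.868146
λ₁=(c·0.147−b)/D = (46.293122·0.147−4.868932)/6.868146 = 0.281904
λ₂=(a−b·0.147)/D = (0.660458−4.868932·0.147)/6.868146 = -0.008048
w* = 0.281904·p + -0.008048·q:
  w_0 = 0.281904·1.7322 + -0.008048·16.0702 = 0.3590  (Visa)
  w_1 = 0.281904·2.7145 + -0.008048·16.6450 = 0.6313  (Ford)
  w_2 = 0.281904·0.4222 + -0.008048·13.5779 = 0.0097  (Honeywell)
Σw_i=1.0000  μᵀw=0.1470
σ²=wᵀΣw=λ₁·μ_p+λ₂ = 0.281904·0.147 + -0.008048 = 0.033392 ≈ 0.0334

0.3590  0.6313  0.0097


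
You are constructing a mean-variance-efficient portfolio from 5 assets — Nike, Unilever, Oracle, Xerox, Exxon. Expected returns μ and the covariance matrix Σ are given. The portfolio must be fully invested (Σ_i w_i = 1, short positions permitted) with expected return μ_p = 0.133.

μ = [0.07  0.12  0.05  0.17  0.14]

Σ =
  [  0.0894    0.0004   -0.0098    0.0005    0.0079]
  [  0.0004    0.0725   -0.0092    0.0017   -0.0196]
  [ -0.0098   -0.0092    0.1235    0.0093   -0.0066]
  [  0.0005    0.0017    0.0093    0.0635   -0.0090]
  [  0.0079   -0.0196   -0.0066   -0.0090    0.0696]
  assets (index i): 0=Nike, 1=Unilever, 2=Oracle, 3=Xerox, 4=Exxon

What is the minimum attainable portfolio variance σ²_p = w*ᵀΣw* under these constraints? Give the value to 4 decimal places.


u=Σ⁻¹μ = [0.5455  2.4907  0.5759  2.9596  3.0883]
v=Σ⁻¹𝟙 = [10.1764  20.6556  10.3680  16.7397  22.1773]
a=μᵀu=1.301358  b=𝟙ᵀu=9.660005  c=𝟙ᵀv=80.117145  D=ac−b²=10.945362
λ₁=(c·0.133−b)/D = (80.117145·0.133−9.660005)/10.945362 = 0.090959
λ₂=(a−b·0.133)/D = (1.301358−9.660005·0.133)/10.945362 = 0.001515
w* = 0.090959·u + 0.001515·v:
  w_0 = 0.090959·0.5455 + 0.001515·10.1764 = 0.0650  (Nike)
  w_1 = 0.090959·2.4907 + 0.001515·20.6556 = 0.2578  (Unilever)
  w_2 = 0.090959·0.5759 + 0.001515·10.3680 = 0.0681  (Oracle)
  w_3 = 0.090959·2.9596 + 0.001515·16.7397 = 0.2946  (Xerox)
  w_4 = 0.090959·3.0883 + 0.001515·22.1773 = 0.3145  (Exxon)
Σw_i=1.0000  μᵀw=0.1330
σ²=wᵀΣw=λ₁·μ_p+λ₂ = 0.090959·0.133 + 0.001515 = 0.013612 ≈ 0.0136

0.0136


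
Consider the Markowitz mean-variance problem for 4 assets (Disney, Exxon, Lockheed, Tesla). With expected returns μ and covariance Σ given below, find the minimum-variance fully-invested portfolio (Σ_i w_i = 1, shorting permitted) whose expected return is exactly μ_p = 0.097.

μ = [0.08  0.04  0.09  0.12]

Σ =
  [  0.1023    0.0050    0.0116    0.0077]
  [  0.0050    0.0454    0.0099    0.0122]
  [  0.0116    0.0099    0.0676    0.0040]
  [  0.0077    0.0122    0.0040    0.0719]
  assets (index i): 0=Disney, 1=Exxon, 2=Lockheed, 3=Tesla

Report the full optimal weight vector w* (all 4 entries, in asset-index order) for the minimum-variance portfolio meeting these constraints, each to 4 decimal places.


0.1591  0.0857  0.3260  0.4292

p=Σ⁻¹μ = [0.5317  0.1684  1.1255  1.5209]
q=Σ⁻¹𝟙 = [7.0369  16.3032  10.6180  9.7976]
a=μᵀp=0.333066  b=𝟙ᵀp=3.346411  c=𝟙ᵀq=43.755720  D=ac−b²=3.375091
λ₁=(c·0.097−b)/D = (43.755720·0.097−3.346411)/3.375091 = 0.266035
λ₂=(a−b·0.097)/D = (0.333066−3.346411·0.097)/3.375091 = 0.002508
w* = 0.266035·p + 0.002508·q:
  w_0 = 0.266035·0.5317 + 0.002508·7.0369 = 0.1591  (Disney)
  w_1 = 0.266035·0.1684 + 0.002508·16.3032 = 0.0857  (Exxon)
  w_2 = 0.266035·1.1255 + 0.002508·10.6180 = 0.3260  (Lockheed)
  w_3 = 0.266035·1.5209 + 0.002508·9.7976 = 0.4292  (Tesla)
Σw_i=1.0000  μᵀw=0.0970
σ²=wᵀΣw=λ₁·μ_p+λ₂ = 0.266035·0.097 + 0.002508 = 0.028313 ≈ 0.0283


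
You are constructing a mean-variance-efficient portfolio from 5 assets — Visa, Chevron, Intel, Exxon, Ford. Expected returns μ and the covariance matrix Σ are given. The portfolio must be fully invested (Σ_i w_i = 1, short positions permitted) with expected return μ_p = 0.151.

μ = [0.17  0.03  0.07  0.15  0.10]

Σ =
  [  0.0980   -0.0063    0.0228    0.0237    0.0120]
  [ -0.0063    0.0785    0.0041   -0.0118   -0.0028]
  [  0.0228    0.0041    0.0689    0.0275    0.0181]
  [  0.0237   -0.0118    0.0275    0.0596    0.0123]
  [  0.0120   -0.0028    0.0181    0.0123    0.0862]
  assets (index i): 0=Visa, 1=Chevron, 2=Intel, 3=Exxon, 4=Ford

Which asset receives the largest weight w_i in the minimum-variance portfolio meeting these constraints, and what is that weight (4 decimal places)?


Exxon (0.5825)

x=Σ⁻¹μ = [1.2754  0.8878  -0.5844  2.2884  0.8076]
y=Σ⁻¹𝟙 = [5.8840  15.4117  3.8479  13.9641  8.4819]
a=μᵀx=0.626563  b=𝟙ᵀx=4.674790  c=𝟙ᵀy=47.589620  D=ac−b²=7.964235
λ₁=(c·0.151−b)/D = (47.589620·0.151−4.674790)/7.964235 = 0.315315
λ₂=(a−b·0.151)/D = (0.626563−4.674790·0.151)/7.964235 = -0.009961
w* = 0.315315·x + -0.009961·y:
  w_0 = 0.315315·1.2754 + -0.009961·5.8840 = 0.3436  (Visa)
  w_1 = 0.315315·0.8878 + -0.009961·15.4117 = 0.1264  (Chevron)
  w_2 = 0.315315·-0.5844 + -0.009961·3.8479 = -0.2226  (Intel)
  w_3 = 0.315315·2.2884 + -0.009961·13.9641 = 0.5825  (Exxon)
  w_4 = 0.315315·0.8076 + -0.009961·8.4819 = 0.1701  (Ford)
Σw_i=1.0000  μᵀw=0.1510
σ²=wᵀΣw=λ₁·μ_p+λ₂ = 0.315315·0.151 + -0.009961 = 0.037652 ≈ 0.0377


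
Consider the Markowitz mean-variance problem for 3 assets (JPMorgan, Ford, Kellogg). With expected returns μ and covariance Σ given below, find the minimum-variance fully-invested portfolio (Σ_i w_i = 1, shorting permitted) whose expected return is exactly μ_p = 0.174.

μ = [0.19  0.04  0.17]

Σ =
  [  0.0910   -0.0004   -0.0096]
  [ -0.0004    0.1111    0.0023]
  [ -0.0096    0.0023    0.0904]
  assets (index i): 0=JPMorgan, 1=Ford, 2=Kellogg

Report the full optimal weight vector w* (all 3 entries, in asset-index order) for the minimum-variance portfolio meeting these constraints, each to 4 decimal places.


p=Σ⁻¹μ = [2.3128  0.3245  2.1179]
q=Σ⁻¹𝟙 = [12.3089  8.7938  12.1454]
a=μᵀp=0.812445  b=𝟙ᵀp=4.755159  c=𝟙ᵀq=33.248070  D=ac−b²=4.400689
λ₁=(c·0.174−b)/D = (33.248070·0.174−4.755159)/4.400689 = 0.234055
λ₂=(a−b·0.174)/D = (0.812445−4.755159·0.174)/4.400689 = -0.003398
w* = 0.234055·p + -0.003398·q:
  w_0 = 0.234055·2.3128 + -0.003398·12.3089 = 0.4995  (JPMorgan)
  w_1 = 0.234055·0.3245 + -0.003398·8.7938 = 0.0461  (Ford)
  w_2 = 0.234055·2.1179 + -0.003398·12.1454 = 0.4544  (Kellogg)
Σw_i=1.0000  μᵀw=0.1740
σ²=wᵀΣw=λ₁·μ_p+λ₂ = 0.234055·0.174 + -0.003398 = 0.037328 ≈ 0.0373

0.4995  0.0461  0.4544


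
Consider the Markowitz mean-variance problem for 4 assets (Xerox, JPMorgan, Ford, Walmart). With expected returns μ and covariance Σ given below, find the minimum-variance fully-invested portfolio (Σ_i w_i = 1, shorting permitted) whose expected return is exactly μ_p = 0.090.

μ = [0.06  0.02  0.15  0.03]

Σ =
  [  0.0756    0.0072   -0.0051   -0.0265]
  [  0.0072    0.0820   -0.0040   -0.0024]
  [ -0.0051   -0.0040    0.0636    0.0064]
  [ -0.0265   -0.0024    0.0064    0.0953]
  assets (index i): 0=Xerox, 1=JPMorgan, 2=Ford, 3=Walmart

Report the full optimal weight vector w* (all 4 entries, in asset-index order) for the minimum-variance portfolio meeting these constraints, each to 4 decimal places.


u=Σ⁻¹μ = [1.0925  0.2794  2.4170  0.4633]
v=Σ⁻¹𝟙 = [18.4009  11.8152  16.4523  14.8026]
a=μᵀu=0.447595  b=𝟙ᵀu=4.252285  c=𝟙ᵀv=61.471005  D=ac−b²=9.432181
λ₁=(c·0.090−b)/D = (61.471005·0.090−4.252285)/9.432181 = 0.135717
λ₂=(a−b·0.090)/D = (0.447595−4.252285·0.090)/9.432181 = 0.006880
w* = 0.135717·u + 0.006880·v:
  w_0 = 0.135717·1.0925 + 0.006880·18.4009 = 0.2749  (Xerox)
  w_1 = 0.135717·0.2794 + 0.006880·11.8152 = 0.1192  (JPMorgan)
  w_2 = 0.135717·2.4170 + 0.006880·16.4523 = 0.4412  (Ford)
  w_3 = 0.135717·0.4633 + 0.006880·14.8026 = 0.1647  (Walmart)
Σw_i=1.0000  μᵀw=0.0900
σ²=wᵀΣw=λ₁·μ_p+λ₂ = 0.135717·0.090 + 0.006880 = 0.019094 ≈ 0.0191

0.2749  0.1192  0.4412  0.1647


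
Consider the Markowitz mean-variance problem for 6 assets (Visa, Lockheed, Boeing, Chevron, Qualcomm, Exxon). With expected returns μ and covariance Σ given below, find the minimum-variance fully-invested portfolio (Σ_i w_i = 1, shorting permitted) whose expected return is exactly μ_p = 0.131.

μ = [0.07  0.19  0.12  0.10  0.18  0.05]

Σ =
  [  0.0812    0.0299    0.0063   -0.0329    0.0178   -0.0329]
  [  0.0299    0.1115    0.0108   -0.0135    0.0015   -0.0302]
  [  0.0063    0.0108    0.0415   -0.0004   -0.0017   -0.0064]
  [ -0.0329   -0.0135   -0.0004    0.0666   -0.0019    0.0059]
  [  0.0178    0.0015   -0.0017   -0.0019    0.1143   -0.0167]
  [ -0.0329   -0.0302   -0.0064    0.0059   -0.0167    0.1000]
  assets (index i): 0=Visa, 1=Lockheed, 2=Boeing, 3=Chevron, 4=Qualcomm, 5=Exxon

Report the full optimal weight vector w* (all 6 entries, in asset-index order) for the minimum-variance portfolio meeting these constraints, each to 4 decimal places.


0.0442  0.2095  0.2411  0.1877  0.1886  0.1288

g=Σ⁻¹μ = [1.3246  1.8591  2.5768  2.4368  1.6859  1.7999]
h=Σ⁻¹𝟙 = [25.7400  9.3112  21.8584  28.0058  8.6931  22.4788]
a=μᵀg=1.392318  b=𝟙ᵀg=11.683221  c=𝟙ᵀh=116.087344  D=ac−b²=25.132825
λ₁=(c·0.131−b)/D = (116.087344·0.131−11.683221)/25.132825 = 0.140224
λ₂=(a−b·0.131)/D = (1.392318−11.683221·0.131)/25.132825 = -0.005498
w* = 0.140224·g + -0.005498·h:
  w_0 = 0.140224·1.3246 + -0.005498·25.7400 = 0.0442  (Visa)
  w_1 = 0.140224·1.8591 + -0.005498·9.3112 = 0.2095  (Lockheed)
  w_2 = 0.140224·2.5768 + -0.005498·21.8584 = 0.2411  (Boeing)
  w_3 = 0.140224·2.4368 + -0.005498·28.0058 = 0.1877  (Chevron)
  w_4 = 0.140224·1.6859 + -0.005498·8.6931 = 0.1886  (Qualcomm)
  w_5 = 0.140224·1.7999 + -0.005498·22.4788 = 0.1288  (Exxon)
Σw_i=1.0000  μᵀw=0.1310
σ²=wᵀΣw=λ₁·μ_p+λ₂ = 0.140224·0.131 + -0.005498 = 0.012871 ≈ 0.0129
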